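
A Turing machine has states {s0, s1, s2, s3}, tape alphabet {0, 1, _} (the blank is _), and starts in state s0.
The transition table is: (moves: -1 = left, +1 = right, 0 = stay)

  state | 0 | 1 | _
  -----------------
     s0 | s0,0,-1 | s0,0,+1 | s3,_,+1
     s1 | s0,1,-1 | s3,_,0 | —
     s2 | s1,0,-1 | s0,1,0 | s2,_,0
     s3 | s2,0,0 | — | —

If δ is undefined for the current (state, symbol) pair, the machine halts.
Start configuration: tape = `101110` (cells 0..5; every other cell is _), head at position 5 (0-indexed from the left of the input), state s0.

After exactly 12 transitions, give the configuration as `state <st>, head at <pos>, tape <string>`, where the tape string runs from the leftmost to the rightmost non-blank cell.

s0 | 10111[0]   read 0 → write 0, move -1, go to s0
s0 | 1011[1]0   read 1 → write 0, move +1, go to s0
s0 | 10110[0]   read 0 → write 0, move -1, go to s0
s0 | 1011[0]0   read 0 → write 0, move -1, go to s0
s0 | 101[1]00   read 1 → write 0, move +1, go to s0
s0 | 1010[0]0   read 0 → write 0, move -1, go to s0
s0 | 101[0]00   read 0 → write 0, move -1, go to s0
s0 | 10[1]000   read 1 → write 0, move +1, go to s0
s0 | 100[0]00   read 0 → write 0, move -1, go to s0
s0 | 10[0]000   read 0 → write 0, move -1, go to s0
s0 | 1[0]0000   read 0 → write 0, move -1, go to s0
s0 | [1]00000   read 1 → write 0, move +1, go to s0
s0 | 0[0]0000
After 12 steps: state s0, head at 1, tape 000000.

state s0, head at 1, tape 000000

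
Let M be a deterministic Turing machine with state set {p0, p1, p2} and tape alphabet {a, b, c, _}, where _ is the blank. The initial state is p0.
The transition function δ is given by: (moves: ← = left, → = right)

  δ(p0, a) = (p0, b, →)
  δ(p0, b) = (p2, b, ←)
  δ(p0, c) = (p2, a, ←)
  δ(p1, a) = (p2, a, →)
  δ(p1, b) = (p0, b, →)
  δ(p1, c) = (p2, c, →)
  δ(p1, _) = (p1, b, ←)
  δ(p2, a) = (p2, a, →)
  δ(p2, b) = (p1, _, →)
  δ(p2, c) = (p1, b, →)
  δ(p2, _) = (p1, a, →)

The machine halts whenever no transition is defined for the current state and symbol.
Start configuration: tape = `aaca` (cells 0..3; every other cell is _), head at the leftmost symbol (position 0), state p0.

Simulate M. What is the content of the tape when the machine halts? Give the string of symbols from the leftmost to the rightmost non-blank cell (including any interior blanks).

b_aaa_b

p0 | [a]aca____   read a → write b, move →, go to p0
p0 | b[a]ca____   read a → write b, move →, go to p0
p0 | bb[c]a____   read c → write a, move ←, go to p2
p2 | b[b]aa____   read b → write _, move →, go to p1
p1 | b_[a]a____   read a → write a, move →, go to p2
p2 | b_a[a]____   read a → write a, move →, go to p2
p2 | b_aa[_]___   read _ → write a, move →, go to p1
p1 | b_aaa[_]__   read _ → write b, move ←, go to p1
p1 | b_aa[a]b__   read a → write a, move →, go to p2
p2 | b_aaa[b]__   read b → write _, move →, go to p1
p1 | b_aaa_[_]_   read _ → write b, move ←, go to p1
p1 | b_aaa[_]b_   read _ → write b, move ←, go to p1
p1 | b_aa[a]bb_   read a → write a, move →, go to p2
p2 | b_aaa[b]b_   read b → write _, move →, go to p1
p1 | b_aaa_[b]_   read b → write b, move →, go to p0
p0 | b_aaa_b[_]
The non-blank tape span at halt is b_aaa_b.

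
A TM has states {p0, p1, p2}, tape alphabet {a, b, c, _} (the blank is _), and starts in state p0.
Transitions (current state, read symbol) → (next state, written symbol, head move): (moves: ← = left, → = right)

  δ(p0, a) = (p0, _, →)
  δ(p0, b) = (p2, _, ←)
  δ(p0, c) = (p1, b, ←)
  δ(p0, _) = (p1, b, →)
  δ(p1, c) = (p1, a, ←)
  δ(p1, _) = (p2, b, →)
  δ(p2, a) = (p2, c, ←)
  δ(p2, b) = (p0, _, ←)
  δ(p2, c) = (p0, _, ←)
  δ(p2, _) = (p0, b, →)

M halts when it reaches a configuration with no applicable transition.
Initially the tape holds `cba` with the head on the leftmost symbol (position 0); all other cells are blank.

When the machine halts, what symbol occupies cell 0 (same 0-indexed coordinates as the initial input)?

p0 | ___[c]ba   read c → write b, move ←, go to p1
p1 | __[_]bba   read _ → write b, move →, go to p2
p2 | __b[b]ba   read b → write _, move ←, go to p0
p0 | __[b]_ba   read b → write _, move ←, go to p2
p2 | _[_]__ba   read _ → write b, move →, go to p0
p0 | _b[_]_ba   read _ → write b, move →, go to p1
p1 | _bb[_]ba   read _ → write b, move →, go to p2
p2 | _bbb[b]a   read b → write _, move ←, go to p0
p0 | _bb[b]_a   read b → write _, move ←, go to p2
p2 | _b[b]__a   read b → write _, move ←, go to p0
p0 | _[b]___a   read b → write _, move ←, go to p2
p2 | [_]____a   read _ → write b, move →, go to p0
p0 | b[_]___a   read _ → write b, move →, go to p1
p1 | bb[_]__a   read _ → write b, move →, go to p2
p2 | bbb[_]_a   read _ → write b, move →, go to p0
p0 | bbbb[_]a   read _ → write b, move →, go to p1
p1 | bbbbb[a]
Cell 0 holds b when M halts.

b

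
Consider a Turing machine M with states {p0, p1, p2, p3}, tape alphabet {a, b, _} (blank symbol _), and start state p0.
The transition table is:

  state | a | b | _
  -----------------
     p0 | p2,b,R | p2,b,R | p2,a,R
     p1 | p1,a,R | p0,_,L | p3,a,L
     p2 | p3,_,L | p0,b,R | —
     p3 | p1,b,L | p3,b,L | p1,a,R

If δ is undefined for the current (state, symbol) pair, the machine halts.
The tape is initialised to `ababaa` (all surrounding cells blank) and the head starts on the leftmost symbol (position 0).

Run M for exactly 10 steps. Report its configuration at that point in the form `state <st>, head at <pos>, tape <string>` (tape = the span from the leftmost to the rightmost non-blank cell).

state=p0 head=0 tape=[a]babaa   (p0,a)→(p2,b,R)
state=p2 head=1 tape=b[b]abaa   (p2,b)→(p0,b,R)
state=p0 head=2 tape=bb[a]baa   (p0,a)→(p2,b,R)
state=p2 head=3 tape=bbb[b]aa   (p2,b)→(p0,b,R)
state=p0 head=4 tape=bbbb[a]a   (p0,a)→(p2,b,R)
state=p2 head=5 tape=bbbbb[a]   (p2,a)→(p3,_,L)
state=p3 head=4 tape=bbbb[b]_   (p3,b)→(p3,b,L)
state=p3 head=3 tape=bbb[b]b_   (p3,b)→(p3,b,L)
state=p3 head=2 tape=bb[b]bb_   (p3,b)→(p3,b,L)
state=p3 head=1 tape=b[b]bbb_   (p3,b)→(p3,b,L)
state=p3 head=0 tape=[b]bbbb_
After 10 steps: state p3, head at 0, tape bbbbb.

state p3, head at 0, tape bbbbb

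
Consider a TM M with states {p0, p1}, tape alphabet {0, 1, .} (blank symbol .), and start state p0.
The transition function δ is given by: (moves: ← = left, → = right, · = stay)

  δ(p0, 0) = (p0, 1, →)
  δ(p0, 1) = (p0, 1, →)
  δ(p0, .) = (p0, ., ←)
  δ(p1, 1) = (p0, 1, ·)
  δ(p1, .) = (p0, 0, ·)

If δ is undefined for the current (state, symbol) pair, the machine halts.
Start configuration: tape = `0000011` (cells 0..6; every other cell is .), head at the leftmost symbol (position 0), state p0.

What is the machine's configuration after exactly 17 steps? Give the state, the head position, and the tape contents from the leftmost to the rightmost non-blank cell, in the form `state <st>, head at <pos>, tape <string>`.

p0 | [0]000011.   read 0 → write 1, move →, go to p0
p0 | 1[0]00011.   read 0 → write 1, move →, go to p0
p0 | 11[0]0011.   read 0 → write 1, move →, go to p0
p0 | 111[0]011.   read 0 → write 1, move →, go to p0
p0 | 1111[0]11.   read 0 → write 1, move →, go to p0
p0 | 11111[1]1.   read 1 → write 1, move →, go to p0
p0 | 111111[1].   read 1 → write 1, move →, go to p0
p0 | 1111111[.]   read . → write ., move ←, go to p0
p0 | 111111[1].   read 1 → write 1, move →, go to p0
p0 | 1111111[.]   read . → write ., move ←, go to p0
p0 | 111111[1].   read 1 → write 1, move →, go to p0
p0 | 1111111[.]   read . → write ., move ←, go to p0
p0 | 111111[1].   read 1 → write 1, move →, go to p0
p0 | 1111111[.]   read . → write ., move ←, go to p0
p0 | 111111[1].   read 1 → write 1, move →, go to p0
p0 | 1111111[.]   read . → write ., move ←, go to p0
p0 | 111111[1].   read 1 → write 1, move →, go to p0
p0 | 1111111[.]
After 17 steps: state p0, head at 7, tape 1111111.

state p0, head at 7, tape 1111111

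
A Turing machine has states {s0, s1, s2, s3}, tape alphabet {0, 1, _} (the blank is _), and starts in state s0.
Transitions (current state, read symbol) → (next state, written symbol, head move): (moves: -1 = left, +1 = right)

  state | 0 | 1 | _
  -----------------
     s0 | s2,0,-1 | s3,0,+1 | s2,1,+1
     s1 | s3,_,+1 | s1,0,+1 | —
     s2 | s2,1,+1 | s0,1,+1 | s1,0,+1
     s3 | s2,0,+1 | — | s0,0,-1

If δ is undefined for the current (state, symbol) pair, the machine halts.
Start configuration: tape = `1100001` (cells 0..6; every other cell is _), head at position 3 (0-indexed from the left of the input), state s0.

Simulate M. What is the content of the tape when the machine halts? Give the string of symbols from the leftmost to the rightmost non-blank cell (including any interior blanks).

111111110

state=s0 head=3 tape=110[0]001___   (s0,0)→(s2,0,-1)
state=s2 head=2 tape=11[0]0001___   (s2,0)→(s2,1,+1)
state=s2 head=3 tape=111[0]001___   (s2,0)→(s2,1,+1)
state=s2 head=4 tape=1111[0]01___   (s2,0)→(s2,1,+1)
state=s2 head=5 tape=11111[0]1___   (s2,0)→(s2,1,+1)
state=s2 head=6 tape=111111[1]___   (s2,1)→(s0,1,+1)
state=s0 head=7 tape=1111111[_]__   (s0,_)→(s2,1,+1)
state=s2 head=8 tape=11111111[_]_   (s2,_)→(s1,0,+1)
state=s1 head=9 tape=111111110[_]
The non-blank tape span at halt is 111111110.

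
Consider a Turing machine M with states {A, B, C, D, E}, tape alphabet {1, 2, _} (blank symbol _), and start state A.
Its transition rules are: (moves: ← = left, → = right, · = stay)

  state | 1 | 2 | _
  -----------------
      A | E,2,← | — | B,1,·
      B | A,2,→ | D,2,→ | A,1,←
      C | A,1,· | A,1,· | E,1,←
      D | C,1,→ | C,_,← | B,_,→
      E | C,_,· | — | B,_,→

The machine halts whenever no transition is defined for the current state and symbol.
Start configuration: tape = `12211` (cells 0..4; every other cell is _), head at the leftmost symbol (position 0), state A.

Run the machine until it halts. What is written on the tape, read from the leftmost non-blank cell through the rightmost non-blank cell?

A | _[1]2211   read 1 → write 2, move ←, go to E
E | [_]22211   read _ → write _, move →, go to B
B | _[2]2211   read 2 → write 2, move →, go to D
D | _2[2]211   read 2 → write _, move ←, go to C
C | _[2]_211   read 2 → write 1, move ·, go to A
A | _[1]_211   read 1 → write 2, move ←, go to E
E | [_]2_211   read _ → write _, move →, go to B
B | _[2]_211   read 2 → write 2, move →, go to D
D | _2[_]211   read _ → write _, move →, go to B
B | _2_[2]11   read 2 → write 2, move →, go to D
D | _2_2[1]1   read 1 → write 1, move →, go to C
C | _2_21[1]   read 1 → write 1, move ·, go to A
A | _2_21[1]   read 1 → write 2, move ←, go to E
E | _2_2[1]2   read 1 → write _, move ·, go to C
C | _2_2[_]2   read _ → write 1, move ←, go to E
E | _2_[2]12
The non-blank tape span at halt is 2_212.

2_212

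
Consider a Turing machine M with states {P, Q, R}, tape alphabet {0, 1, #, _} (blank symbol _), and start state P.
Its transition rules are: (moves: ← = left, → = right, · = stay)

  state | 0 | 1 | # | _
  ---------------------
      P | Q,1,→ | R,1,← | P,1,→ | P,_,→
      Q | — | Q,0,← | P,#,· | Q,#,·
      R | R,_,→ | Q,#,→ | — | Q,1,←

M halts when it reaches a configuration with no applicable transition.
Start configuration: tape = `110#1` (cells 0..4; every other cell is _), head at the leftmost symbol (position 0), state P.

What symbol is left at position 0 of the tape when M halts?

P | ___[1]10#1   read 1 → write 1, move ←, go to R
R | __[_]110#1   read _ → write 1, move ←, go to Q
Q | _[_]1110#1   read _ → write #, move ·, go to Q
Q | _[#]1110#1   read # → write #, move ·, go to P
P | _[#]1110#1   read # → write 1, move →, go to P
P | _1[1]110#1   read 1 → write 1, move ←, go to R
R | _[1]1110#1   read 1 → write #, move →, go to Q
Q | _#[1]110#1   read 1 → write 0, move ←, go to Q
Q | _[#]0110#1   read # → write #, move ·, go to P
P | _[#]0110#1   read # → write 1, move →, go to P
P | _1[0]110#1   read 0 → write 1, move →, go to Q
Q | _11[1]10#1   read 1 → write 0, move ←, go to Q
Q | _1[1]010#1   read 1 → write 0, move ←, go to Q
Q | _[1]0010#1   read 1 → write 0, move ←, go to Q
Q | [_]00010#1   read _ → write #, move ·, go to Q
Q | [#]00010#1   read # → write #, move ·, go to P
P | [#]00010#1   read # → write 1, move →, go to P
P | 1[0]0010#1   read 0 → write 1, move →, go to Q
Q | 11[0]010#1
Cell 0 holds 0 when M halts.

0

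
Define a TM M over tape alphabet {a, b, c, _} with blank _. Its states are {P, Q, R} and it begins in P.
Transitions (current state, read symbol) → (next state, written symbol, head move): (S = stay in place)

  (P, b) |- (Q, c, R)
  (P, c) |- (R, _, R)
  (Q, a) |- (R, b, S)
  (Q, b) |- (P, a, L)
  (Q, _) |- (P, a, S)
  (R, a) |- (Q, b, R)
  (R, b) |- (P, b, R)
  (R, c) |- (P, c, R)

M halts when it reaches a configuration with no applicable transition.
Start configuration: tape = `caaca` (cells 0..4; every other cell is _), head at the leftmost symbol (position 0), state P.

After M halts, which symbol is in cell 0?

state=P head=0 tape=[c]aaca_   (P,c)→(R,_,R)
state=R head=1 tape=_[a]aca_   (R,a)→(Q,b,R)
state=Q head=2 tape=_b[a]ca_   (Q,a)→(R,b,S)
state=R head=2 tape=_b[b]ca_   (R,b)→(P,b,R)
state=P head=3 tape=_bb[c]a_   (P,c)→(R,_,R)
state=R head=4 tape=_bb_[a]_   (R,a)→(Q,b,R)
state=Q head=5 tape=_bb_b[_]   (Q,_)→(P,a,S)
state=P head=5 tape=_bb_b[a]
Cell 0 holds _ when M halts.

_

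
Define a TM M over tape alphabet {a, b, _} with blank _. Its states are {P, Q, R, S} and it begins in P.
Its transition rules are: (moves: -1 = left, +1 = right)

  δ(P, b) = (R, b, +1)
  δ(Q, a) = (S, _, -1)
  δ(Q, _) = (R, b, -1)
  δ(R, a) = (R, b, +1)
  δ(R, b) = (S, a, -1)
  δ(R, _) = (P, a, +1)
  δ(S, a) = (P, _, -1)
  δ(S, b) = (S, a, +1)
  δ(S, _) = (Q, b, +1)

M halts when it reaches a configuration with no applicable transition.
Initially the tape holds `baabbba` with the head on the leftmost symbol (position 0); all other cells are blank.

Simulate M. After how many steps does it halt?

6

state=P head=0 tape=[b]aabbba   (P,b)→(R,b,+1)
state=R head=1 tape=b[a]abbba   (R,a)→(R,b,+1)
state=R head=2 tape=bb[a]bbba   (R,a)→(R,b,+1)
state=R head=3 tape=bbb[b]bba   (R,b)→(S,a,-1)
state=S head=2 tape=bb[b]abba   (S,b)→(S,a,+1)
state=S head=3 tape=bba[a]bba   (S,a)→(P,_,-1)
state=P head=2 tape=bb[a]_bba
M halts after 6 transitions.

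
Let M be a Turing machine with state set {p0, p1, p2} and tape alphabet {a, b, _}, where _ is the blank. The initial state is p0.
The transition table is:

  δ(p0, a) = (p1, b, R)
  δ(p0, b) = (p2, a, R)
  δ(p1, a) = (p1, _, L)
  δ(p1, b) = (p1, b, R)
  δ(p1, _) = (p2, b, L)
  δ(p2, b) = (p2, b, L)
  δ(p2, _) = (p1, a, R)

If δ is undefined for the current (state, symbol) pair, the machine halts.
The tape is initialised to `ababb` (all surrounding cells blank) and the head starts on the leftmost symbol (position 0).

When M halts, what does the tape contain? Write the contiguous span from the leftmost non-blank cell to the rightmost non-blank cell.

abbbbbb

state=p0 head=0 tape=_[a]babb_   (p0,a)→(p1,b,R)
state=p1 head=1 tape=_b[b]abb_   (p1,b)→(p1,b,R)
state=p1 head=2 tape=_bb[a]bb_   (p1,a)→(p1,_,L)
state=p1 head=1 tape=_b[b]_bb_   (p1,b)→(p1,b,R)
state=p1 head=2 tape=_bb[_]bb_   (p1,_)→(p2,b,L)
state=p2 head=1 tape=_b[b]bbb_   (p2,b)→(p2,b,L)
state=p2 head=0 tape=_[b]bbbb_   (p2,b)→(p2,b,L)
state=p2 head=-1 tape=[_]bbbbb_   (p2,_)→(p1,a,R)
state=p1 head=0 tape=a[b]bbbb_   (p1,b)→(p1,b,R)
state=p1 head=1 tape=ab[b]bbb_   (p1,b)→(p1,b,R)
state=p1 head=2 tape=abb[b]bb_   (p1,b)→(p1,b,R)
state=p1 head=3 tape=abbb[b]b_   (p1,b)→(p1,b,R)
state=p1 head=4 tape=abbbb[b]_   (p1,b)→(p1,b,R)
state=p1 head=5 tape=abbbbb[_]   (p1,_)→(p2,b,L)
state=p2 head=4 tape=abbbb[b]b   (p2,b)→(p2,b,L)
state=p2 head=3 tape=abbb[b]bb   (p2,b)→(p2,b,L)
state=p2 head=2 tape=abb[b]bbb   (p2,b)→(p2,b,L)
state=p2 head=1 tape=ab[b]bbbb   (p2,b)→(p2,b,L)
state=p2 head=0 tape=a[b]bbbbb   (p2,b)→(p2,b,L)
state=p2 head=-1 tape=[a]bbbbbb
The non-blank tape span at halt is abbbbbb.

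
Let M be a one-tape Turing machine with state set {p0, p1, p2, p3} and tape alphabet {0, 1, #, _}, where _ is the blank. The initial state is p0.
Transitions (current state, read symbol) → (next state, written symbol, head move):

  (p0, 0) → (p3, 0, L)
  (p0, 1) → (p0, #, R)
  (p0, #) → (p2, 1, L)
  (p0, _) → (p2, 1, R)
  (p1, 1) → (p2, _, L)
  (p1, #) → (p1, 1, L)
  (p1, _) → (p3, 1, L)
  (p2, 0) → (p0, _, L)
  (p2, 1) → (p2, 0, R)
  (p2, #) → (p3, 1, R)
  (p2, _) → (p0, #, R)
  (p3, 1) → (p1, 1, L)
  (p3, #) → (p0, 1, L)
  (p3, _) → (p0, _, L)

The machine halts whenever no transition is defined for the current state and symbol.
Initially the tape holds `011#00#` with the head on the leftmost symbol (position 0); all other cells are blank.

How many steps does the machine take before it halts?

p0 | ____[0]11#00#   read 0 → write 0, move L, go to p3
p3 | ___[_]011#00#   read _ → write _, move L, go to p0
p0 | __[_]_011#00#   read _ → write 1, move R, go to p2
p2 | __1[_]011#00#   read _ → write #, move R, go to p0
p0 | __1#[0]11#00#   read 0 → write 0, move L, go to p3
p3 | __1[#]011#00#   read # → write 1, move L, go to p0
p0 | __[1]1011#00#   read 1 → write #, move R, go to p0
p0 | __#[1]011#00#   read 1 → write #, move R, go to p0
p0 | __##[0]11#00#   read 0 → write 0, move L, go to p3
p3 | __#[#]011#00#   read # → write 1, move L, go to p0
p0 | __[#]1011#00#   read # → write 1, move L, go to p2
p2 | _[_]11011#00#   read _ → write #, move R, go to p0
p0 | _#[1]1011#00#   read 1 → write #, move R, go to p0
p0 | _##[1]011#00#   read 1 → write #, move R, go to p0
p0 | _###[0]11#00#   read 0 → write 0, move L, go to p3
p3 | _##[#]011#00#   read # → write 1, move L, go to p0
p0 | _#[#]1011#00#   read # → write 1, move L, go to p2
p2 | _[#]11011#00#   read # → write 1, move R, go to p3
p3 | _1[1]1011#00#   read 1 → write 1, move L, go to p1
p1 | _[1]11011#00#   read 1 → write _, move L, go to p2
p2 | [_]_11011#00#   read _ → write #, move R, go to p0
p0 | #[_]11011#00#   read _ → write 1, move R, go to p2
p2 | #1[1]1011#00#   read 1 → write 0, move R, go to p2
p2 | #10[1]011#00#   read 1 → write 0, move R, go to p2
p2 | #100[0]11#00#   read 0 → write _, move L, go to p0
p0 | #10[0]_11#00#   read 0 → write 0, move L, go to p3
p3 | #1[0]0_11#00#
M halts after 26 transitions.

26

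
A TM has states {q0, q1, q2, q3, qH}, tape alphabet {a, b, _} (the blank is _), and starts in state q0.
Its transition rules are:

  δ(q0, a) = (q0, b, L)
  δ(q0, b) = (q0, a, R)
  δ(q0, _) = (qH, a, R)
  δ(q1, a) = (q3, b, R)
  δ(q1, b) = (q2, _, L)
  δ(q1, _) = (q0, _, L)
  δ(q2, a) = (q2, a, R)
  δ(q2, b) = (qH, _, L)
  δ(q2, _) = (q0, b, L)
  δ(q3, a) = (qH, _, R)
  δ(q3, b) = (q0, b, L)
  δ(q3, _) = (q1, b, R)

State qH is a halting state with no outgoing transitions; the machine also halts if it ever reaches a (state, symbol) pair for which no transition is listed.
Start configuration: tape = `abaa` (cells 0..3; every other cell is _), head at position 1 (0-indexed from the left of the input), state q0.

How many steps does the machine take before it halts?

q0 | _a[b]aa   read b → write a, move R, go to q0
q0 | _aa[a]a   read a → write b, move L, go to q0
q0 | _a[a]ba   read a → write b, move L, go to q0
q0 | _[a]bba   read a → write b, move L, go to q0
q0 | [_]bbba   read _ → write a, move R, go to qH
qH | a[b]bba
M halts after 5 transitions.

5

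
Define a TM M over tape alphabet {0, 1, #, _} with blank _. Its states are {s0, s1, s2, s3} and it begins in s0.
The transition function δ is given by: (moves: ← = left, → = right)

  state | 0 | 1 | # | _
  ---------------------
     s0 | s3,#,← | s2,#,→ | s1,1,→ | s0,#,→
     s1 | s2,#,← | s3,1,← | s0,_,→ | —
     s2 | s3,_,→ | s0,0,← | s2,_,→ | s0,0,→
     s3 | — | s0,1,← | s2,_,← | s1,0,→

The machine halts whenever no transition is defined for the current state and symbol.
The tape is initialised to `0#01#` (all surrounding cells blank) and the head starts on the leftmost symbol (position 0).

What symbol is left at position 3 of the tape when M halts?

s0 | _[0]#01#_   read 0 → write #, move ←, go to s3
s3 | [_]##01#_   read _ → write 0, move →, go to s1
s1 | 0[#]#01#_   read # → write _, move →, go to s0
s0 | 0_[#]01#_   read # → write 1, move →, go to s1
s1 | 0_1[0]1#_   read 0 → write #, move ←, go to s2
s2 | 0_[1]#1#_   read 1 → write 0, move ←, go to s0
s0 | 0[_]0#1#_   read _ → write #, move →, go to s0
s0 | 0#[0]#1#_   read 0 → write #, move ←, go to s3
s3 | 0[#]##1#_   read # → write _, move ←, go to s2
s2 | [0]_##1#_   read 0 → write _, move →, go to s3
s3 | _[_]##1#_   read _ → write 0, move →, go to s1
s1 | _0[#]#1#_   read # → write _, move →, go to s0
s0 | _0_[#]1#_   read # → write 1, move →, go to s1
s1 | _0_1[1]#_   read 1 → write 1, move ←, go to s3
s3 | _0_[1]1#_   read 1 → write 1, move ←, go to s0
s0 | _0[_]11#_   read _ → write #, move →, go to s0
s0 | _0#[1]1#_   read 1 → write #, move →, go to s2
s2 | _0##[1]#_   read 1 → write 0, move ←, go to s0
s0 | _0#[#]0#_   read # → write 1, move →, go to s1
s1 | _0#1[0]#_   read 0 → write #, move ←, go to s2
s2 | _0#[1]##_   read 1 → write 0, move ←, go to s0
s0 | _0[#]0##_   read # → write 1, move →, go to s1
s1 | _01[0]##_   read 0 → write #, move ←, go to s2
s2 | _0[1]###_   read 1 → write 0, move ←, go to s0
s0 | _[0]0###_   read 0 → write #, move ←, go to s3
s3 | [_]#0###_   read _ → write 0, move →, go to s1
s1 | 0[#]0###_   read # → write _, move →, go to s0
s0 | 0_[0]###_   read 0 → write #, move ←, go to s3
s3 | 0[_]####_   read _ → write 0, move →, go to s1
s1 | 00[#]###_   read # → write _, move →, go to s0
s0 | 00_[#]##_   read # → write 1, move →, go to s1
s1 | 00_1[#]#_   read # → write _, move →, go to s0
s0 | 00_1_[#]_   read # → write 1, move →, go to s1
s1 | 00_1_1[_]
Cell 3 holds _ when M halts.

_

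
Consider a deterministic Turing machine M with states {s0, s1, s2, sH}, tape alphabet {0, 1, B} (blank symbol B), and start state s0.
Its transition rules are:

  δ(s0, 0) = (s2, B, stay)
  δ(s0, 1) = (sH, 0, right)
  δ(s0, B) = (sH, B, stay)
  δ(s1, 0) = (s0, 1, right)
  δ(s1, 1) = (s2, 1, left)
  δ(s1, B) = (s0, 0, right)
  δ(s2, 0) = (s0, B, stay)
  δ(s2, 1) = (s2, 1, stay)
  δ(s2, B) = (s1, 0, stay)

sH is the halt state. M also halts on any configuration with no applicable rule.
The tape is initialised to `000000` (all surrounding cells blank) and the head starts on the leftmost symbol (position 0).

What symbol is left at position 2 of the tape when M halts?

state=s0 head=0 tape=[0]00000B   (s0,0)→(s2,B,stay)
state=s2 head=0 tape=[B]00000B   (s2,B)→(s1,0,stay)
state=s1 head=0 tape=[0]00000B   (s1,0)→(s0,1,right)
state=s0 head=1 tape=1[0]0000B   (s0,0)→(s2,B,stay)
state=s2 head=1 tape=1[B]0000B   (s2,B)→(s1,0,stay)
state=s1 head=1 tape=1[0]0000B   (s1,0)→(s0,1,right)
state=s0 head=2 tape=11[0]000B   (s0,0)→(s2,B,stay)
state=s2 head=2 tape=11[B]000B   (s2,B)→(s1,0,stay)
state=s1 head=2 tape=11[0]000B   (s1,0)→(s0,1,right)
state=s0 head=3 tape=111[0]00B   (s0,0)→(s2,B,stay)
state=s2 head=3 tape=111[B]00B   (s2,B)→(s1,0,stay)
state=s1 head=3 tape=111[0]00B   (s1,0)→(s0,1,right)
state=s0 head=4 tape=1111[0]0B   (s0,0)→(s2,B,stay)
state=s2 head=4 tape=1111[B]0B   (s2,B)→(s1,0,stay)
state=s1 head=4 tape=1111[0]0B   (s1,0)→(s0,1,right)
state=s0 head=5 tape=11111[0]B   (s0,0)→(s2,B,stay)
state=s2 head=5 tape=11111[B]B   (s2,B)→(s1,0,stay)
state=s1 head=5 tape=11111[0]B   (s1,0)→(s0,1,right)
state=s0 head=6 tape=111111[B]   (s0,B)→(sH,B,stay)
state=sH head=6 tape=111111[B]
Cell 2 holds 1 when M halts.

1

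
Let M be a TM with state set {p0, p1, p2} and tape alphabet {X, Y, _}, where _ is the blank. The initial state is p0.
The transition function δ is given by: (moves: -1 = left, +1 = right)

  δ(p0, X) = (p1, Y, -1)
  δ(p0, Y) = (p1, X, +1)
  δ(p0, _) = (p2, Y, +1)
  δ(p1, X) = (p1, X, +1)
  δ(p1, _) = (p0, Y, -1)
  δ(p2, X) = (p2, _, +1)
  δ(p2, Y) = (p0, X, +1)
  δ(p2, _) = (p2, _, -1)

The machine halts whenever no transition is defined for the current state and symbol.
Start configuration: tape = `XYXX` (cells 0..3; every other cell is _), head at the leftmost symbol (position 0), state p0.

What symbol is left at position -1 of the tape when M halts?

X

state=p0 head=0 tape=__[X]YXX   (p0,X)→(p1,Y,-1)
state=p1 head=-1 tape=_[_]YYXX   (p1,_)→(p0,Y,-1)
state=p0 head=-2 tape=[_]YYYXX   (p0,_)→(p2,Y,+1)
state=p2 head=-1 tape=Y[Y]YYXX   (p2,Y)→(p0,X,+1)
state=p0 head=0 tape=YX[Y]YXX   (p0,Y)→(p1,X,+1)
state=p1 head=1 tape=YXX[Y]XX
Cell -1 holds X when M halts.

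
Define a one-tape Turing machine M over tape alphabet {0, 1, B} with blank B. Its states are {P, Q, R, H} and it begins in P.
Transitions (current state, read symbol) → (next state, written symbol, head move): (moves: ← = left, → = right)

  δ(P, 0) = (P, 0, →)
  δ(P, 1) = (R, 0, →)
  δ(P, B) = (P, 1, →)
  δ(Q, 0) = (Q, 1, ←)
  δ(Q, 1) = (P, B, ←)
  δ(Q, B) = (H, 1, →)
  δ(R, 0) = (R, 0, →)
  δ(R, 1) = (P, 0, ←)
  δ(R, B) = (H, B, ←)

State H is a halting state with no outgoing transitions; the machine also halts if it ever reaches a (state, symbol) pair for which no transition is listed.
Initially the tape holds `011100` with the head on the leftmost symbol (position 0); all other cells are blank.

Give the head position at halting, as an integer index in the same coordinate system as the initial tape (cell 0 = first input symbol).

5

P | [0]11100B   read 0 → write 0, move →, go to P
P | 0[1]1100B   read 1 → write 0, move →, go to R
R | 00[1]100B   read 1 → write 0, move ←, go to P
P | 0[0]0100B   read 0 → write 0, move →, go to P
P | 00[0]100B   read 0 → write 0, move →, go to P
P | 000[1]00B   read 1 → write 0, move →, go to R
R | 0000[0]0B   read 0 → write 0, move →, go to R
R | 00000[0]B   read 0 → write 0, move →, go to R
R | 000000[B]   read B → write B, move ←, go to H
H | 00000[0]B
At halt the head is at cell 5.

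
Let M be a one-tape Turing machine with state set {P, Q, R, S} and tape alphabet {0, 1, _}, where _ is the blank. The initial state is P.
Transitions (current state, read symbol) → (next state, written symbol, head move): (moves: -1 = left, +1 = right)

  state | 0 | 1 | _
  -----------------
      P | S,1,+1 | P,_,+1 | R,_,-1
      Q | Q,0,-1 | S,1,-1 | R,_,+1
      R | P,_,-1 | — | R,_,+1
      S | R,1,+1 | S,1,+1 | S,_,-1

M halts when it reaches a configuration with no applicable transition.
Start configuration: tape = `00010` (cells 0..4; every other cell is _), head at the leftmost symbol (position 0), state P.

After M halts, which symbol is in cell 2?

_

P | [0]0010   read 0 → write 1, move +1, go to S
S | 1[0]010   read 0 → write 1, move +1, go to R
R | 11[0]10   read 0 → write _, move -1, go to P
P | 1[1]_10   read 1 → write _, move +1, go to P
P | 1_[_]10   read _ → write _, move -1, go to R
R | 1[_]_10   read _ → write _, move +1, go to R
R | 1_[_]10   read _ → write _, move +1, go to R
R | 1__[1]0
Cell 2 holds _ when M halts.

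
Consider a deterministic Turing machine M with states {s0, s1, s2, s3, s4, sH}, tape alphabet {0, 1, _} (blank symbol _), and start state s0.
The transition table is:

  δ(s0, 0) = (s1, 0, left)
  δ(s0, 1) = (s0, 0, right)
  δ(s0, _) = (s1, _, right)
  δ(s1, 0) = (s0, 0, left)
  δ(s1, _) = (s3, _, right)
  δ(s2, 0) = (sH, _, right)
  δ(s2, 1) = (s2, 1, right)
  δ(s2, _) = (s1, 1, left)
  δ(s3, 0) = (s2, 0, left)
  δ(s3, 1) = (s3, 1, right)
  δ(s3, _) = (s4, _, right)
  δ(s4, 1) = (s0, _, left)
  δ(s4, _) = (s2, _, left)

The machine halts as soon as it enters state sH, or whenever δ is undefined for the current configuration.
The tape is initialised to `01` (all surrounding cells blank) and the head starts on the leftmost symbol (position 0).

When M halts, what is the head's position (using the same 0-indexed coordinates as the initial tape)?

1

state=s0 head=0 tape=__[0]1   (s0,0)→(s1,0,left)
state=s1 head=-1 tape=_[_]01   (s1,_)→(s3,_,right)
state=s3 head=0 tape=__[0]1   (s3,0)→(s2,0,left)
state=s2 head=-1 tape=_[_]01   (s2,_)→(s1,1,left)
state=s1 head=-2 tape=[_]101   (s1,_)→(s3,_,right)
state=s3 head=-1 tape=_[1]01   (s3,1)→(s3,1,right)
state=s3 head=0 tape=_1[0]1   (s3,0)→(s2,0,left)
state=s2 head=-1 tape=_[1]01   (s2,1)→(s2,1,right)
state=s2 head=0 tape=_1[0]1   (s2,0)→(sH,_,right)
state=sH head=1 tape=_1_[1]
At halt the head is at cell 1.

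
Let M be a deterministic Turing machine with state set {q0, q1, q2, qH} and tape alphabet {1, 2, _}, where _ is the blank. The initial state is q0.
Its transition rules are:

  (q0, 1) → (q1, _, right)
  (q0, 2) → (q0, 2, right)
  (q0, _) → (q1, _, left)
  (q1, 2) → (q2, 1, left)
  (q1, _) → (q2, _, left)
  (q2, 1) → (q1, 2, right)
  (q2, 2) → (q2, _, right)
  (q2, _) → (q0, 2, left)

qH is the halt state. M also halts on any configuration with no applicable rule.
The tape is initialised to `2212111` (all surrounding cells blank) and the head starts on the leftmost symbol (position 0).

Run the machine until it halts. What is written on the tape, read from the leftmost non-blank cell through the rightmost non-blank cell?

222_111

state=q0 head=0 tape=[2]212111   (q0,2)→(q0,2,right)
state=q0 head=1 tape=2[2]12111   (q0,2)→(q0,2,right)
state=q0 head=2 tape=22[1]2111   (q0,1)→(q1,_,right)
state=q1 head=3 tape=22_[2]111   (q1,2)→(q2,1,left)
state=q2 head=2 tape=22[_]1111   (q2,_)→(q0,2,left)
state=q0 head=1 tape=2[2]21111   (q0,2)→(q0,2,right)
state=q0 head=2 tape=22[2]1111   (q0,2)→(q0,2,right)
state=q0 head=3 tape=222[1]111   (q0,1)→(q1,_,right)
state=q1 head=4 tape=222_[1]11
The non-blank tape span at halt is 222_111.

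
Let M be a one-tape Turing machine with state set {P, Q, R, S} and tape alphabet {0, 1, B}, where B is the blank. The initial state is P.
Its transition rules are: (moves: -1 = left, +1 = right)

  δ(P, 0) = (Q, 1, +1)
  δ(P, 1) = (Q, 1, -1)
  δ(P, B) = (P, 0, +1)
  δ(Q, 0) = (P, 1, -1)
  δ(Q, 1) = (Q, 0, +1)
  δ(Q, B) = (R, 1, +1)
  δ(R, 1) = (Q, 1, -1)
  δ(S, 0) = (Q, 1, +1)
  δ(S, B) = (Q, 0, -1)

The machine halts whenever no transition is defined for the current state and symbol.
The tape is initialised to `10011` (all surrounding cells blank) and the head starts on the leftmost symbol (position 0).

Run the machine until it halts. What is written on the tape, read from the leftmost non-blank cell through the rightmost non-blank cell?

state=P head=0 tape=B[1]0011BB   (P,1)→(Q,1,-1)
state=Q head=-1 tape=[B]10011BB   (Q,B)→(R,1,+1)
state=R head=0 tape=1[1]0011BB   (R,1)→(Q,1,-1)
state=Q head=-1 tape=[1]10011BB   (Q,1)→(Q,0,+1)
state=Q head=0 tape=0[1]0011BB   (Q,1)→(Q,0,+1)
state=Q head=1 tape=00[0]011BB   (Q,0)→(P,1,-1)
state=P head=0 tape=0[0]1011BB   (P,0)→(Q,1,+1)
state=Q head=1 tape=01[1]011BB   (Q,1)→(Q,0,+1)
state=Q head=2 tape=010[0]11BB   (Q,0)→(P,1,-1)
state=P head=1 tape=01[0]111BB   (P,0)→(Q,1,+1)
state=Q head=2 tape=011[1]11BB   (Q,1)→(Q,0,+1)
state=Q head=3 tape=0110[1]1BB   (Q,1)→(Q,0,+1)
state=Q head=4 tape=01100[1]BB   (Q,1)→(Q,0,+1)
state=Q head=5 tape=011000[B]B   (Q,B)→(R,1,+1)
state=R head=6 tape=0110001[B]
The non-blank tape span at halt is 0110001.

0110001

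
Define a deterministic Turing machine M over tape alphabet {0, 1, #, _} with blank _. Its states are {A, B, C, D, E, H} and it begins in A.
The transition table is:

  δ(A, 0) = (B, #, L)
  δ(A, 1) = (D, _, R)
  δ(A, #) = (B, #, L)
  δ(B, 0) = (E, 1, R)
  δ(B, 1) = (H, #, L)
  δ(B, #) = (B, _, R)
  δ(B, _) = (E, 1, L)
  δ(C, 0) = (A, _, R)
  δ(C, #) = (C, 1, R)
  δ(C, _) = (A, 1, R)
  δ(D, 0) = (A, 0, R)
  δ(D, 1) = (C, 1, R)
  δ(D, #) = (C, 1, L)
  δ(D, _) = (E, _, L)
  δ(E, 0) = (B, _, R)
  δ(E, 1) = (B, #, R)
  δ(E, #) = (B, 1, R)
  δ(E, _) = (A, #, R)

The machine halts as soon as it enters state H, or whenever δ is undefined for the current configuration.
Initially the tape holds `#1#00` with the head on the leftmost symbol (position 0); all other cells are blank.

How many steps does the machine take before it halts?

14

A | __[#]1#00   read # → write #, move L, go to B
B | _[_]#1#00   read _ → write 1, move L, go to E
E | [_]1#1#00   read _ → write #, move R, go to A
A | #[1]#1#00   read 1 → write _, move R, go to D
D | #_[#]1#00   read # → write 1, move L, go to C
C | #[_]11#00   read _ → write 1, move R, go to A
A | #1[1]1#00   read 1 → write _, move R, go to D
D | #1_[1]#00   read 1 → write 1, move R, go to C
C | #1_1[#]00   read # → write 1, move R, go to C
C | #1_11[0]0   read 0 → write _, move R, go to A
A | #1_11_[0]   read 0 → write #, move L, go to B
B | #1_11[_]#   read _ → write 1, move L, go to E
E | #1_1[1]1#   read 1 → write #, move R, go to B
B | #1_1#[1]#   read 1 → write #, move L, go to H
H | #1_1[#]##
M halts after 14 transitions.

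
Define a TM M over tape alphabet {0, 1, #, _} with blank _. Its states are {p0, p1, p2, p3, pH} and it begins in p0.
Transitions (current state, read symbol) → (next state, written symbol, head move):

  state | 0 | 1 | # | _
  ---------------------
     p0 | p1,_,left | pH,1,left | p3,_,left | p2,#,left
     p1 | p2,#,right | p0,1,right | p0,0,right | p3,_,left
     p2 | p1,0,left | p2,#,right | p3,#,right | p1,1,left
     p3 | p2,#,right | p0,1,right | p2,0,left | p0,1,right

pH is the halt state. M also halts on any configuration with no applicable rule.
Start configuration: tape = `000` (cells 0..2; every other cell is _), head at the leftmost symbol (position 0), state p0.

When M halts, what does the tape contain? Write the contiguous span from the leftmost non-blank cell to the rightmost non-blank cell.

####01

p0 | __[0]00_   read 0 → write _, move left, go to p1
p1 | _[_]_00_   read _ → write _, move left, go to p3
p3 | [_]__00_   read _ → write 1, move right, go to p0
p0 | 1[_]_00_   read _ → write #, move left, go to p2
p2 | [1]#_00_   read 1 → write #, move right, go to p2
p2 | #[#]_00_   read # → write #, move right, go to p3
p3 | ##[_]00_   read _ → write 1, move right, go to p0
p0 | ##1[0]0_   read 0 → write _, move left, go to p1
p1 | ##[1]_0_   read 1 → write 1, move right, go to p0
p0 | ##1[_]0_   read _ → write #, move left, go to p2
p2 | ##[1]#0_   read 1 → write #, move right, go to p2
p2 | ###[#]0_   read # → write #, move right, go to p3
p3 | ####[0]_   read 0 → write #, move right, go to p2
p2 | #####[_]   read _ → write 1, move left, go to p1
p1 | ####[#]1   read # → write 0, move right, go to p0
p0 | ####0[1]   read 1 → write 1, move left, go to pH
pH | ####[0]1
The non-blank tape span at halt is ####01.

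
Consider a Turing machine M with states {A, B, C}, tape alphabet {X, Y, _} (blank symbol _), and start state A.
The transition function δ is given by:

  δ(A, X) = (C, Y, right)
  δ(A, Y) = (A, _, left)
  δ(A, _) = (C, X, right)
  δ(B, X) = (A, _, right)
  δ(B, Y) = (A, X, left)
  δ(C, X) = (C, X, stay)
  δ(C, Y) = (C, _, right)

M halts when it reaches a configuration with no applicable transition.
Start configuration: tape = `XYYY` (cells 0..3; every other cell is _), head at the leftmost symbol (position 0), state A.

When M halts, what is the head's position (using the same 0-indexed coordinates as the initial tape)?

4

A | [X]YYY_   read X → write Y, move right, go to C
C | Y[Y]YY_   read Y → write _, move right, go to C
C | Y_[Y]Y_   read Y → write _, move right, go to C
C | Y__[Y]_   read Y → write _, move right, go to C
C | Y___[_]
At halt the head is at cell 4.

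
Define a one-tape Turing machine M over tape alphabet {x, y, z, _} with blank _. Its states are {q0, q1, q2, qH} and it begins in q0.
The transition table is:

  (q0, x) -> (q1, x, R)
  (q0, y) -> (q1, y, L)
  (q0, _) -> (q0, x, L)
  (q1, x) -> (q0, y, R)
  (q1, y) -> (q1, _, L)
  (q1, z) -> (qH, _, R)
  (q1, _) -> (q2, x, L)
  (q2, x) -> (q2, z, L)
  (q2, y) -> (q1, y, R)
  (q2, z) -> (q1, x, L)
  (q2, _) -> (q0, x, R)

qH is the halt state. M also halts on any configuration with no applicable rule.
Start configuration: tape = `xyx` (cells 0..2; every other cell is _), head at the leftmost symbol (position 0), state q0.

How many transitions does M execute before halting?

q0 | _____[x]yx   read x → write x, move R, go to q1
q1 | _____x[y]x   read y → write _, move L, go to q1
q1 | _____[x]_x   read x → write y, move R, go to q0
q0 | _____y[_]x   read _ → write x, move L, go to q0
q0 | _____[y]xx   read y → write y, move L, go to q1
q1 | ____[_]yxx   read _ → write x, move L, go to q2
q2 | ___[_]xyxx   read _ → write x, move R, go to q0
q0 | ___x[x]yxx   read x → write x, move R, go to q1
q1 | ___xx[y]xx   read y → write _, move L, go to q1
q1 | ___x[x]_xx   read x → write y, move R, go to q0
q0 | ___xy[_]xx   read _ → write x, move L, go to q0
q0 | ___x[y]xxx   read y → write y, move L, go to q1
q1 | ___[x]yxxx   read x → write y, move R, go to q0
q0 | ___y[y]xxx   read y → write y, move L, go to q1
q1 | ___[y]yxxx   read y → write _, move L, go to q1
q1 | __[_]_yxxx   read _ → write x, move L, go to q2
q2 | _[_]x_yxxx   read _ → write x, move R, go to q0
q0 | _x[x]_yxxx   read x → write x, move R, go to q1
q1 | _xx[_]yxxx   read _ → write x, move L, go to q2
q2 | _x[x]xyxxx   read x → write z, move L, go to q2
q2 | _[x]zxyxxx   read x → write z, move L, go to q2
q2 | [_]zzxyxxx   read _ → write x, move R, go to q0
q0 | x[z]zxyxxx
M halts after 22 transitions.

22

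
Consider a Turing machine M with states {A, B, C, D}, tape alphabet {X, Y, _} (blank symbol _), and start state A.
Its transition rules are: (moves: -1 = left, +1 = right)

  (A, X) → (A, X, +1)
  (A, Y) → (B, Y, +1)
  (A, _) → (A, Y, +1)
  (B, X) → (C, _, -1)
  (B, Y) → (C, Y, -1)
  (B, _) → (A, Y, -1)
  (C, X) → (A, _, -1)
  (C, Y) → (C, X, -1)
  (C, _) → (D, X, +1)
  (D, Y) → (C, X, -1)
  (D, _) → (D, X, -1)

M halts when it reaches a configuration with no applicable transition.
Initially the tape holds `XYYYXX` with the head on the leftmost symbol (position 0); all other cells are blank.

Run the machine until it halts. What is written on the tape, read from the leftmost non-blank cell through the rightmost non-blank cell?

state=A head=0 tape=__[X]YYYXX   (A,X)→(A,X,+1)
state=A head=1 tape=__X[Y]YYXX   (A,Y)→(B,Y,+1)
state=B head=2 tape=__XY[Y]YXX   (B,Y)→(C,Y,-1)
state=C head=1 tape=__X[Y]YYXX   (C,Y)→(C,X,-1)
state=C head=0 tape=__[X]XYYXX   (C,X)→(A,_,-1)
state=A head=-1 tape=_[_]_XYYXX   (A,_)→(A,Y,+1)
state=A head=0 tape=_Y[_]XYYXX   (A,_)→(A,Y,+1)
state=A head=1 tape=_YY[X]YYXX   (A,X)→(A,X,+1)
state=A head=2 tape=_YYX[Y]YXX   (A,Y)→(B,Y,+1)
state=B head=3 tape=_YYXY[Y]XX   (B,Y)→(C,Y,-1)
state=C head=2 tape=_YYX[Y]YXX   (C,Y)→(C,X,-1)
state=C head=1 tape=_YY[X]XYXX   (C,X)→(A,_,-1)
state=A head=0 tape=_Y[Y]_XYXX   (A,Y)→(B,Y,+1)
state=B head=1 tape=_YY[_]XYXX   (B,_)→(A,Y,-1)
state=A head=0 tape=_Y[Y]YXYXX   (A,Y)→(B,Y,+1)
state=B head=1 tape=_YY[Y]XYXX   (B,Y)→(C,Y,-1)
state=C head=0 tape=_Y[Y]YXYXX   (C,Y)→(C,X,-1)
state=C head=-1 tape=_[Y]XYXYXX   (C,Y)→(C,X,-1)
state=C head=-2 tape=[_]XXYXYXX   (C,_)→(D,X,+1)
state=D head=-1 tape=X[X]XYXYXX
The non-blank tape span at halt is XXXYXYXX.

XXXYXYXX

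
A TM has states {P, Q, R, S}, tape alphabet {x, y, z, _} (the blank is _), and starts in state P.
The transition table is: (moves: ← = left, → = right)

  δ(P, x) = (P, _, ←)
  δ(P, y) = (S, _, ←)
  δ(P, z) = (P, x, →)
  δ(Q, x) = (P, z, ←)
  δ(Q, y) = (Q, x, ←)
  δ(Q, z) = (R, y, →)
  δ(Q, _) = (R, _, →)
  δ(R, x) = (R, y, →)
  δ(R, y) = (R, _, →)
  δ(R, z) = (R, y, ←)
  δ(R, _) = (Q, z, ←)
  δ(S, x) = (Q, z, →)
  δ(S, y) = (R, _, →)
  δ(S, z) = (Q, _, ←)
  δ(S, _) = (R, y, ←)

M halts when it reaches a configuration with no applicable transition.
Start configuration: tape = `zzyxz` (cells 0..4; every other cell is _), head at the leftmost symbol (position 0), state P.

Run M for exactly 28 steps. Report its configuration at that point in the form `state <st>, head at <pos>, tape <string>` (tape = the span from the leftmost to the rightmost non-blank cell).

state R, head at 6, tape x_____z

P | [z]zyxz__   read z → write x, move →, go to P
P | x[z]yxz__   read z → write x, move →, go to P
P | xx[y]xz__   read y → write _, move ←, go to S
S | x[x]_xz__   read x → write z, move →, go to Q
Q | xz[_]xz__   read _ → write _, move →, go to R
R | xz_[x]z__   read x → write y, move →, go to R
R | xz_y[z]__   read z → write y, move ←, go to R
R | xz_[y]y__   read y → write _, move →, go to R
R | xz__[y]__   read y → write _, move →, go to R
R | xz___[_]_   read _ → write z, move ←, go to Q
Q | xz__[_]z_   read _ → write _, move →, go to R
R | xz___[z]_   read z → write y, move ←, go to R
R | xz__[_]y_   read _ → write z, move ←, go to Q
Q | xz_[_]zy_   read _ → write _, move →, go to R
R | xz__[z]y_   read z → write y, move ←, go to R
R | xz_[_]yy_   read _ → write z, move ←, go to Q
Q | xz[_]zyy_   read _ → write _, move →, go to R
R | xz_[z]yy_   read z → write y, move ←, go to R
R | xz[_]yyy_   read _ → write z, move ←, go to Q
Q | x[z]zyyy_   read z → write y, move →, go to R
R | xy[z]yyy_   read z → write y, move ←, go to R
R | x[y]yyyy_   read y → write _, move →, go to R
R | x_[y]yyy_   read y → write _, move →, go to R
R | x__[y]yy_   read y → write _, move →, go to R
R | x___[y]y_   read y → write _, move →, go to R
R | x____[y]_   read y → write _, move →, go to R
R | x_____[_]   read _ → write z, move ←, go to Q
Q | x____[_]z   read _ → write _, move →, go to R
R | x_____[z]
After 28 steps: state R, head at 6, tape x_____z.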